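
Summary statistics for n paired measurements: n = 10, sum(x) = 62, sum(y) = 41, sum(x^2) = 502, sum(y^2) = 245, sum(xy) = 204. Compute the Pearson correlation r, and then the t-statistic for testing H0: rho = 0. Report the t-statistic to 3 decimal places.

-1.758

Numerator: nΣxy − (Σx)(Σy) = 10·204 − (62)(41) = -502
Denominator: √[(nΣx²−(Σx)²)(nΣy²−(Σy)²)]
  nΣx²−(Σx)² = 10·502 − 3844 = 1176;  nΣy²−(Σy)² = 10·245 − 1681 = 769
  √(1176·769) = √904344 = 950.9700
r = -502 / 950.9700 = -0.5279
t = r·√(n−2)/√(1−r²) = -0.5279·√8 / √(1−0.278678) = -1.493127 / 0.849307 = -1.758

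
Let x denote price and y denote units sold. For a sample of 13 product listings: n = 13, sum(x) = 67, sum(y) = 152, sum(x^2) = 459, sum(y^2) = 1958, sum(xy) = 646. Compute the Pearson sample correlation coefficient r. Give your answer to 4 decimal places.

-0.9583

Numerator: nΣxy − (Σx)(Σy) = 13·646 − (67)(152) = -1786
Denominator: √[(nΣx²−(Σx)²)(nΣy²−(Σy)²)]
  nΣx²−(Σx)² = 13·459 − 4489 = 1478;  nΣy²−(Σy)² = 13·1958 − 23104 = 2350
  √(1478·2350) = √3473300 = 1863.6792
r = -1786 / 1863.6792 = -0.9583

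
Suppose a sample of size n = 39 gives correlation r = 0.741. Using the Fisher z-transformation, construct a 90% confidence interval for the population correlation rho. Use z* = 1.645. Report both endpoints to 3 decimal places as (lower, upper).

(0.591, 0.842)

z_r = atanh(0.741) = 0.952693;  SE = 1/√(n−3) = 1/√36 = 0.166667
z-limits: 0.952693 ± 1.645·0.166667 = 0.952693 ± 0.274167 = [0.678526, 1.226860]
ρ-limits: (tanh 0.678526, tanh 1.226860) = (0.591, 0.842)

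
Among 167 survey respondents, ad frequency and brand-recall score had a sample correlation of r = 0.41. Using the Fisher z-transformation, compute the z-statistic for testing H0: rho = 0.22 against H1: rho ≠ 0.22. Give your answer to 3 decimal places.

Fisher z: atanh(0.41) = 0.435611, atanh(0.22) = 0.223656
z = (z_r − z_0)·√(n−3) = (0.435611 − 0.223656)·√164 = 0.211955 · 12.806248 = 2.714

2.714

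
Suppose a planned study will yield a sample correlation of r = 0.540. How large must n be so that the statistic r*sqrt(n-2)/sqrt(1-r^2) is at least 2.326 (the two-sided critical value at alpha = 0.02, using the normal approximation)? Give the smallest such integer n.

Need r·√(n−2)/√(1−r²) ≥ 2.326
√(n−2) ≥ 2.326·√(1−0.291600) / 0.540 = 2.326·0.841665 / 0.540 = 3.6254
n−2 ≥ 13.1435  ⇒  n ≥ 15.1435
Smallest integer n = 16

16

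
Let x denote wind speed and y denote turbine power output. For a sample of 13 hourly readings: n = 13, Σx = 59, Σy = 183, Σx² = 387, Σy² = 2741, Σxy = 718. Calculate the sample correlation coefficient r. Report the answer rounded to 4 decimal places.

Numerator: nΣxy − (Σx)(Σy) = 13·718 − (59)(183) = -1463
Denominator: √[(nΣx²−(Σx)²)(nΣy²−(Σy)²)]
  nΣx²−(Σx)² = 13·387 − 3481 = 1550;  nΣy²−(Σy)² = 13·2741 − 33489 = 2144
  √(1550·2144) = √3323200 = 1822.9646
r = -1463 / 1822.9646 = -0.8025

-0.8025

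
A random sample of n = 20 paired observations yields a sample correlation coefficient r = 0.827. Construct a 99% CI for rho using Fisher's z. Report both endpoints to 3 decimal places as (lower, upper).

z_r = atanh(0.827) = 1.178569;  SE = 1/√(n−3) = 1/√17 = 0.242536
z-limits: 1.178569 ± 2.576·0.242536 = 1.178569 ± 0.624773 = [0.553796, 1.803342]
ρ-limits: (tanh 0.553796, tanh 1.803342) = (0.503, 0.947)

(0.503, 0.947)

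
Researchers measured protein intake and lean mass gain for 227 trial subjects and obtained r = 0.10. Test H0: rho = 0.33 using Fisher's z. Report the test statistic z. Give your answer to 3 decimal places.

-3.629

z_r = atanh(0.10) = 0.100335,  z_0 = atanh(0.33) = 0.342828
SE = 1/√(n−3) = 1/√224 = 0.066815
z = (z_r − z_0)/SE = (0.100335 − 0.342828) / 0.066815 = -0.242493 / 0.066815 = -3.629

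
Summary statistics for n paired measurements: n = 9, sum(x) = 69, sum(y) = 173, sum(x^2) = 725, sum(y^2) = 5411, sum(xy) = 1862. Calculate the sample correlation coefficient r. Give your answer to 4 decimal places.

0.8378

S_xy = nΣxy − ΣxΣy = 9·1862 − 69·173 = 16758 − 11937 = 4821
S_xx = nΣx² − (Σx)² = 9·725 − 69² = 6525 − 4761 = 1764
S_yy = nΣy² − (Σy)² = 9·5411 − 173² = 48699 − 29929 = 18770
r = S_xy / √(S_xx·S_yy) = 4821 / √(1764·18770) = 4821 / √33110280 = 4821 / 5754.1533 = 0.8378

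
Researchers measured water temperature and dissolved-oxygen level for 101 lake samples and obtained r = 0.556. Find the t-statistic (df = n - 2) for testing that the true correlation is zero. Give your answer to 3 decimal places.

6.656

t = r·√(n−2) / √(1−r²) with r = 0.556, n = 101
  = 0.556·√99 / √(1 − 0.309136)
  = 0.556·9.949874 / 0.831182
  = 5.532130 / 0.831182 = 6.656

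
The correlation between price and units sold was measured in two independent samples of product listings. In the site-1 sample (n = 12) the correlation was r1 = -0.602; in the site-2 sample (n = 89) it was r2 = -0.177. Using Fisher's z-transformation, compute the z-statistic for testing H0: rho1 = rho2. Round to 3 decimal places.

Fisher z-transforms: z1 = atanh(-0.602) = -0.696278, z2 = atanh(-0.177) = -0.178884; difference d = -0.517394
Var(d) = 1/9 + 1/86 = 0.1111111 + 0.0116279 = 0.1227390
z = d/√Var(d) = -0.517394 / √0.1227390 = -0.517394 / 0.350341 = -1.477

-1.477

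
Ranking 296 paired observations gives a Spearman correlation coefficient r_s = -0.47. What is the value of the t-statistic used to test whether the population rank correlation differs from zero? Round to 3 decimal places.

1 − r_s² = 1 − 0.2209 = 0.7791;  √(1−r_s²) = 0.882666
√(n−2) = √294 = 17.146428
t = r_s·√(n−2)/√(1−r_s²) = -0.47 · 17.146428 / 0.882666 = -9.130

-9.130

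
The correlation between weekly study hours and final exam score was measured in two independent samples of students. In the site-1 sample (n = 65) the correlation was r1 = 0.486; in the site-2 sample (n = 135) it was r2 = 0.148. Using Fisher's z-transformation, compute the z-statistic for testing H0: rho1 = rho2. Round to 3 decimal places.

z1 = atanh(0.486) = 0.530810,  z2 = atanh(0.148) = 0.149095
SE = √(1/(n1−3) + 1/(n2−3)) = √(1/62 + 1/132) = √(0.0161290 + 0.0075758) = √0.0237048 = 0.153964
z = (z1 − z2)/SE = (0.530810 − 0.149095) / 0.153964 = 0.381715 / 0.153964 = 2.479

2.479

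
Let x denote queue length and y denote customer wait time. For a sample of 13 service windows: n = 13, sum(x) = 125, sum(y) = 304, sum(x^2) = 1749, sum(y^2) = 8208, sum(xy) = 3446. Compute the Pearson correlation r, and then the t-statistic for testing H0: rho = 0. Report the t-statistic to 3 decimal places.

S_xy = nΣxy − ΣxΣy = 13·3446 − 125·304 = 44798 − 38000 = 6798
S_xx = nΣx² − (Σx)² = 13·1749 − 125² = 22737 − 15625 = 7112
S_yy = nΣy² − (Σy)² = 13·8208 − 304² = 106704 − 92416 = 14288
r = S_xy / √(S_xx·S_yy) = 6798 / √(7112·14288) = 6798 / √101616256 = 6798 / 10080.4889 = 0.6744
t = r·√(n−2)/√(1−r²) = 0.6744·√11 / √(1−0.454815) = 2.236732 / 0.738366 = 3.029

3.029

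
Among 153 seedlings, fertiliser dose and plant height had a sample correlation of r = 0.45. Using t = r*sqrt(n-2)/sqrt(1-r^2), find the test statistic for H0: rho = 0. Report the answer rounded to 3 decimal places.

1 − r² = 1 − 0.2025 = 0.7975;  √(1−r²) = 0.893029
√(n−2) = √151 = 12.288206
t = r·√(n−2)/√(1−r²) = 0.45 · 12.288206 / 0.893029 = 6.192

6.192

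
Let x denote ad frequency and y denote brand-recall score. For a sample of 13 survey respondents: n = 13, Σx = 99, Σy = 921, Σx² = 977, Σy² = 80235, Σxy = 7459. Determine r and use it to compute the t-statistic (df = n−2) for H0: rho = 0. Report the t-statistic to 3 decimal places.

S_xy = nΣxy − ΣxΣy = 13·7459 − 99·921 = 96967 − 91179 = 5788
S_xx = nΣx² − (Σx)² = 13·977 − 99² = 12701 − 9801 = 2900
S_yy = nΣy² − (Σy)² = 13·80235 − 921² = 1043055 − 848241 = 194814
r = S_xy / √(S_xx·S_yy) = 5788 / √(2900·194814) = 5788 / √564960600 = 5788 / 23768.8998 = 0.2435
t = r·√(n−2)/√(1−r²) = 0.2435·√11 / √(1−0.059292) = 0.807598 / 0.969901 = 0.833

0.833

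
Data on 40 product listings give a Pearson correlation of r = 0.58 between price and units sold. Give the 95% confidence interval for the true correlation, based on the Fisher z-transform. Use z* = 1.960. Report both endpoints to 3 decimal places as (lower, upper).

Fisher z: z_r = atanh(r) = ½·ln((1+0.58)/(1−0.58)) = 0.662463
SE(z) = 1/√(n−3) = 1/√37 = 0.164399
95% ⇒ z* = 1.960; margin = 1.960·0.164399 = 0.322222
CI on z-scale: (0.340241, 0.984685)
Back-transform: tanh(0.340241) = 0.327693, tanh(0.984685) = 0.755087

(0.328, 0.755)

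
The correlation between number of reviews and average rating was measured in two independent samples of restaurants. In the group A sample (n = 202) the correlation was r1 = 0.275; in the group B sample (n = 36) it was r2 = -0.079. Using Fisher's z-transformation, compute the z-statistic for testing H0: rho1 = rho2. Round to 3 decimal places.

1.923

Fisher z-transforms: z1 = atanh(0.275) = 0.282265, z2 = atanh(-0.079) = -0.079165; difference d = 0.361430
Var(d) = 1/199 + 1/33 = 0.0050251 + 0.0303030 = 0.0353281
z = d/√Var(d) = 0.361430 / √0.0353281 = 0.361430 / 0.187958 = 1.923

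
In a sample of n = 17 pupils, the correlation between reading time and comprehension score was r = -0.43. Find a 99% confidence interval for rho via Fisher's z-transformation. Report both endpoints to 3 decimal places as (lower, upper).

(-0.817, 0.225)

Fisher z: z_r = atanh(r) = ½·ln((1+(-0.43))/(1−(-0.43))) = -0.459897
SE(z) = 1/√(n−3) = 1/√14 = 0.267261
99% ⇒ z* = 2.576; margin = 2.576·0.267261 = 0.688464
CI on z-scale: (-1.148361, 0.228567)
Back-transform: tanh(-1.148361) = -0.817210, tanh(0.228567) = 0.224668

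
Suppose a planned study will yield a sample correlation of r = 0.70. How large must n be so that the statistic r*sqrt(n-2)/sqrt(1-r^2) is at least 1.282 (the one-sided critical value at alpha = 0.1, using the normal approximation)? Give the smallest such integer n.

Need r·√(n−2)/√(1−r²) ≥ 1.282
√(n−2) ≥ 1.282·√(1−0.4900) / 0.70 = 1.282·0.714143 / 0.70 = 1.3079
n−2 ≥ 1.7106  ⇒  n ≥ 3.7106
Smallest integer n = 4

4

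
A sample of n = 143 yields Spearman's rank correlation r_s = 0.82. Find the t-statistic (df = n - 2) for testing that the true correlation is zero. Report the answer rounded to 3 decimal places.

17.012

t = r_s·√(n−2) / √(1−r_s²) with r_s = 0.82, n = 143
  = 0.82·√141 / √(1 − 0.6724)
  = 0.82·11.874342 / 0.572364
  = 9.736960 / 0.572364 = 17.012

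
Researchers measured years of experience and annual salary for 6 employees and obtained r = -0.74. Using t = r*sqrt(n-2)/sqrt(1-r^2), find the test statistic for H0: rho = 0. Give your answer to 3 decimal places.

t = r·√(n−2) / √(1−r²) with r = -0.74, n = 6
  = -0.74·√4 / √(1 − 0.5476)
  = -0.74·2.000000 / 0.672607
  = -1.480000 / 0.672607 = -2.200

-2.200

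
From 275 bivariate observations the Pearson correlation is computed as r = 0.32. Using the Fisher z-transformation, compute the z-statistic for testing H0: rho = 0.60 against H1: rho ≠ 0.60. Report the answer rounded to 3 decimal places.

Fisher z: atanh(0.32) = 0.331647, atanh(0.60) = 0.693147
z = (z_r − z_0)·√(n−3) = (0.331647 − 0.693147)·√272 = -0.361500 · 16.492423 = -5.962

-5.962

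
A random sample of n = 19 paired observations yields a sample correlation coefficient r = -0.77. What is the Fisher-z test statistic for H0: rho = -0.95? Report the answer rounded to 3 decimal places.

Fisher z: atanh(-0.77) = -1.020328, atanh(-0.95) = -1.831781
z = (z_r − z_0)·√(n−3) = (-1.020328 − (-1.831781))·√16 = 0.811453 · 4.000000 = 3.246

3.246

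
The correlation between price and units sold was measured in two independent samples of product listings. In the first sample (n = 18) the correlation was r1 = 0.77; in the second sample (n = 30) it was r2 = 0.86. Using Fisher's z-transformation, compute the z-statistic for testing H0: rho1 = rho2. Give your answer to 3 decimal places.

-0.848

z1 = atanh(0.77) = 1.020328,  z2 = atanh(0.86) = 1.293345
SE = √(1/(n1−3) + 1/(n2−3)) = √(1/15 + 1/27) = √(0.0666667 + 0.0370370) = √0.1037037 = 0.322031
z = (z1 − z2)/SE = (1.020328 − 1.293345) / 0.322031 = -0.273017 / 0.322031 = -0.848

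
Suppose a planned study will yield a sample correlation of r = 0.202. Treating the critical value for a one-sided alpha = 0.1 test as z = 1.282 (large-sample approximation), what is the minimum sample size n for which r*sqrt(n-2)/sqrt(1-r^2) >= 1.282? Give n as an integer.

Need r·√(n−2)/√(1−r²) ≥ 1.282
√(n−2) ≥ 1.282·√(1−0.040804) / 0.202 = 1.282·0.979386 / 0.202 = 6.2157
n−2 ≥ 38.6349  ⇒  n ≥ 40.6349
Smallest integer n = 41

41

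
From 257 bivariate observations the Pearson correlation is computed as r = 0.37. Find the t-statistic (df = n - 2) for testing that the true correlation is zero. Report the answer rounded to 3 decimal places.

1 − r² = 1 − 0.1369 = 0.8631;  √(1−r²) = 0.929032
√(n−2) = √255 = 15.968719
t = r·√(n−2)/√(1−r²) = 0.37 · 15.968719 / 0.929032 = 6.360

6.360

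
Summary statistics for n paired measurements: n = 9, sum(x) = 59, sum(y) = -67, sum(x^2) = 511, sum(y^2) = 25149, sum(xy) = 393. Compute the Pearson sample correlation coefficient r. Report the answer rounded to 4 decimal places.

S_xy = nΣxy − ΣxΣy = 9·393 − 59·(-67) = 3537 − (-3953) = 7490
S_xx = nΣx² − (Σx)² = 9·511 − 59² = 4599 − 3481 = 1118
S_yy = nΣy² − (Σy)² = 9·25149 − (-67)² = 226341 − 4489 = 221852
r = S_xy / √(S_xx·S_yy) = 7490 / √(1118·221852) = 7490 / √248030536 = 7490 / 15748.9852 = 0.4756

0.4756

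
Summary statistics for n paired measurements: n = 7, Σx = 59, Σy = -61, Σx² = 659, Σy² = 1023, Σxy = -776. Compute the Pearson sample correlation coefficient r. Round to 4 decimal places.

S_xy = nΣxy − ΣxΣy = 7·(-776) − 59·(-61) = -5432 − (-3599) = -1833
S_xx = nΣx² − (Σx)² = 7·659 − 59² = 4613 − 3481 = 1132
S_yy = nΣy² − (Σy)² = 7·1023 − (-61)² = 7161 − 3721 = 3440
r = S_xy / √(S_xx·S_yy) = -1833 / √(1132·3440) = -1833 / √3894080 = -1833 / 1973.3423 = -0.9289

-0.9289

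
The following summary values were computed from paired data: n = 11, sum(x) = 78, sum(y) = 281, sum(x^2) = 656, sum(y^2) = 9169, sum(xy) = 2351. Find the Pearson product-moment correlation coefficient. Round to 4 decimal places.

S_xy = nΣxy − ΣxΣy = 11·2351 − 78·281 = 25861 − 21918 = 3943
S_xx = nΣx² − (Σx)² = 11·656 − 78² = 7216 − 6084 = 1132
S_yy = nΣy² − (Σy)² = 11·9169 − 281² = 100859 − 78961 = 21898
r = S_xy / √(S_xx·S_yy) = 3943 / √(1132·21898) = 3943 / √24788536 = 3943 / 4978.8087 = 0.7920

0.7920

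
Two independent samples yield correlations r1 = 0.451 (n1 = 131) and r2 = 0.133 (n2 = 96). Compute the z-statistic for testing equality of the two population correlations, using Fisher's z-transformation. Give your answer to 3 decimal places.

z1 = atanh(0.451) = 0.485955,  z2 = atanh(0.133) = 0.133793
SE = √(1/(n1−3) + 1/(n2−3)) = √(1/128 + 1/93) = √(0.0078125 + 0.0107527) = √0.0185652 = 0.136254
z = (z1 − z2)/SE = (0.485955 − 0.133793) / 0.136254 = 0.352162 / 0.136254 = 2.585

2.585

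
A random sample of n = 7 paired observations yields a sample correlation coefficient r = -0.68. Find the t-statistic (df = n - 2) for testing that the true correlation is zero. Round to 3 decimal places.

-2.074

1 − r² = 1 − 0.4624 = 0.5376;  √(1−r²) = 0.733212
√(n−2) = √5 = 2.236068
t = r·√(n−2)/√(1−r²) = -0.68 · 2.236068 / 0.733212 = -2.074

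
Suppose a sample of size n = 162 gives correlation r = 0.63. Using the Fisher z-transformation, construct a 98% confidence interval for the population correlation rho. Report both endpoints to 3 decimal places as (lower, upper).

z_r = atanh(0.63) = 0.741416;  SE = 1/√(n−3) = 1/√159 = 0.079305
z-limits: 0.741416 ± 2.326·0.079305 = 0.741416 ± 0.184463 = [0.556953, 0.925879]
ρ-limits: (tanh 0.556953, tanh 0.925879) = (0.506, 0.729)

(0.506, 0.729)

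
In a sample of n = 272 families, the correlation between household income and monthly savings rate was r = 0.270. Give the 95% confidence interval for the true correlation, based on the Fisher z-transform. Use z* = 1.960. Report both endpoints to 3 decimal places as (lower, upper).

(0.156, 0.377)

Fisher z: z_r = atanh(r) = ½·ln((1+0.270)/(1−0.270)) = 0.276864
SE(z) = 1/√(n−3) = 1/√269 = 0.060971
95% ⇒ z* = 1.960; margin = 1.960·0.060971 = 0.119503
CI on z-scale: (0.157361, 0.396367)
Back-transform: tanh(0.157361) = 0.156075, tanh(0.396367) = 0.376836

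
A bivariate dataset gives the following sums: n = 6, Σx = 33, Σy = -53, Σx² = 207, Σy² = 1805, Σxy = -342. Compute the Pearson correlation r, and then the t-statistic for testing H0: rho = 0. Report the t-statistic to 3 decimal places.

-0.569

S_xy = nΣxy − ΣxΣy = 6·(-342) − 33·(-53) = -2052 − (-1749) = -303
S_xx = nΣx² − (Σx)² = 6·207 − 33² = 1242 − 1089 = 153
S_yy = nΣy² − (Σy)² = 6·1805 − (-53)² = 10830 − 2809 = 8021
r = S_xy / √(S_xx·S_yy) = -303 / √(153·8021) = -303 / √1227213 = -303 / 1107.7965 = -0.2735
t = r·√(n−2)/√(1−r²) = -0.2735·√4 / √(1−0.074802) = -0.547000 / 0.961872 = -0.569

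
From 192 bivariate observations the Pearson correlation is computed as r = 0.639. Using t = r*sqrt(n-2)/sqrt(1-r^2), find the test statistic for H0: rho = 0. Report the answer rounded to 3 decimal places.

11.451

1 − r² = 1 − 0.408321 = 0.591679;  √(1−r²) = 0.769207
√(n−2) = √190 = 13.784049
t = r·√(n−2)/√(1−r²) = 0.639 · 13.784049 / 0.769207 = 11.451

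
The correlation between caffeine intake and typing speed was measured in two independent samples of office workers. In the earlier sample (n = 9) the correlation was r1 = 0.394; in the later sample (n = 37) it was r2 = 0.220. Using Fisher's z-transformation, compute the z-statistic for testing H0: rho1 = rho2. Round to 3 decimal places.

0.436

z1 = atanh(0.394) = 0.416526,  z2 = atanh(0.220) = 0.223656
SE = √(1/(n1−3) + 1/(n2−3)) = √(1/6 + 1/34) = √(0.1666667 + 0.0294118) = √0.1960785 = 0.442808
z = (z1 − z2)/SE = (0.416526 − 0.223656) / 0.442808 = 0.192870 / 0.442808 = 0.436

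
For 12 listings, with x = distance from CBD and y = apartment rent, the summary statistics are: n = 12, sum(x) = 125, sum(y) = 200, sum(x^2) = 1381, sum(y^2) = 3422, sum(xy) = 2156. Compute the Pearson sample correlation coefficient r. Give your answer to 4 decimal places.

S_xy = nΣxy − ΣxΣy = 12·2156 − 125·200 = 25872 − 25000 = 872
S_xx = nΣx² − (Σx)² = 12·1381 − 125² = 16572 − 15625 = 947
S_yy = nΣy² − (Σy)² = 12·3422 − 200² = 41064 − 40000 = 1064
r = S_xy / √(S_xx·S_yy) = 872 / √(947·1064) = 872 / √1007608 = 872 / 1003.7968 = 0.8687

0.8687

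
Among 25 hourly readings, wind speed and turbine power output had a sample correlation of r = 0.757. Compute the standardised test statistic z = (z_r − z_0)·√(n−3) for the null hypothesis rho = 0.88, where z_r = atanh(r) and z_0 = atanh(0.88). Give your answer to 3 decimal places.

Fisher z: atanh(0.757) = 0.989151, atanh(0.88) = 1.375768
z = (z_r − z_0)·√(n−3) = (0.989151 − 1.375768)·√22 = -0.386617 · 4.690416 = -1.813

-1.813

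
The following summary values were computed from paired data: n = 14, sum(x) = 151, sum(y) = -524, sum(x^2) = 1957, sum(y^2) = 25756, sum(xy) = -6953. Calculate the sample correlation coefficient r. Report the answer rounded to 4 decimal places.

S_xy = nΣxy − ΣxΣy = 14·(-6953) − 151·(-524) = -97342 − (-79124) = -18218
S_xx = nΣx² − (Σx)² = 14·1957 − 151² = 27398 − 22801 = 4597
S_yy = nΣy² − (Σy)² = 14·25756 − (-524)² = 360584 − 274576 = 86008
r = S_xy / √(S_xx·S_yy) = -18218 / √(4597·86008) = -18218 / √395378776 = -18218 / 19884.1338 = -0.9162

-0.9162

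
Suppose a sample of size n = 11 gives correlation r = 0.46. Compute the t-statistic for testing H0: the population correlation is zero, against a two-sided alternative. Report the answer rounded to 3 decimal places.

t = r·√(n−2) / √(1−r²) with r = 0.46, n = 11
  = 0.46·√9 / √(1 − 0.2116)
  = 0.46·3.000000 / 0.887919
  = 1.380000 / 0.887919 = 1.554

1.554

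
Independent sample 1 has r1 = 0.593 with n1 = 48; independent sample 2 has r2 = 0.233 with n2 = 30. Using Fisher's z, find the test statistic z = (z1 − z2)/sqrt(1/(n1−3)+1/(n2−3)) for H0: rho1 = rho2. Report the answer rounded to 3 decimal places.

1.828

Fisher z-transforms: z1 = atanh(0.593) = 0.682281, z2 = atanh(0.233) = 0.237359; difference d = 0.444922
Var(d) = 1/45 + 1/27 = 0.0222222 + 0.0370370 = 0.0592592
z = d/√Var(d) = 0.444922 / √0.0592592 = 0.444922 / 0.243432 = 1.828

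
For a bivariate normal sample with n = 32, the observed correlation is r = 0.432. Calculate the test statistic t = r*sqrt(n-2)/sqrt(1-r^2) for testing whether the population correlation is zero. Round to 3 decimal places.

2.624

1 − r² = 1 − 0.186624 = 0.813376;  √(1−r²) = 0.901874
√(n−2) = √30 = 5.477226
t = r·√(n−2)/√(1−r²) = 0.432 · 5.477226 / 0.901874 = 2.624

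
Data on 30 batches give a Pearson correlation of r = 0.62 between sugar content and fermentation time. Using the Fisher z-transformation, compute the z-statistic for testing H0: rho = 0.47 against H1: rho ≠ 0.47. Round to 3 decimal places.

1.117

z_r = atanh(0.62) = 0.725005,  z_0 = atanh(0.47) = 0.510070
SE = 1/√(n−3) = 1/√27 = 0.192450
z = (z_r − z_0)/SE = (0.725005 − 0.510070) / 0.192450 = 0.214935 / 0.192450 = 1.117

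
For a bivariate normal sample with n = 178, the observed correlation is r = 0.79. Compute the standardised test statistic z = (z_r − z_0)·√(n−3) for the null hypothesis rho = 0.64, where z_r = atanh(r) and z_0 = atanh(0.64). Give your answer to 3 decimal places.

Fisher z: atanh(0.79) = 1.071432, atanh(0.64) = 0.758174
z = (z_r − z_0)·√(n−3) = (1.071432 − 0.758174)·√175 = 0.313258 · 13.228757 = 4.144

4.144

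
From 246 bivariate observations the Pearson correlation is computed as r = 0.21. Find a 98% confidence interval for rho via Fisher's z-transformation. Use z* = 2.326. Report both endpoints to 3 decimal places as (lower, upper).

Fisher z: z_r = atanh(r) = ½·ln((1+0.21)/(1−0.21)) = 0.213171
SE(z) = 1/√(n−3) = 1/√243 = 0.064150
98% ⇒ z* = 2.326; margin = 2.326·0.064150 = 0.149213
CI on z-scale: (0.063958, 0.362384)
Back-transform: tanh(0.063958) = 0.063871, tanh(0.362384) = 0.347312

(0.064, 0.347)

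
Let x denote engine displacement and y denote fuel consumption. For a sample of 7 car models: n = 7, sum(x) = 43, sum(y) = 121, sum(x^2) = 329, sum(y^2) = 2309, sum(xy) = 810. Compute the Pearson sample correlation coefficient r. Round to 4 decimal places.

Numerator: nΣxy − (Σx)(Σy) = 7·810 − (43)(121) = 467
Denominator: √[(nΣx²−(Σx)²)(nΣy²−(Σy)²)]
  nΣx²−(Σx)² = 7·329 − 1849 = 454;  nΣy²−(Σy)² = 7·2309 − 14641 = 1522
  √(454·1522) = √690988 = 831.2569
r = 467 / 831.2569 = 0.5618

0.5618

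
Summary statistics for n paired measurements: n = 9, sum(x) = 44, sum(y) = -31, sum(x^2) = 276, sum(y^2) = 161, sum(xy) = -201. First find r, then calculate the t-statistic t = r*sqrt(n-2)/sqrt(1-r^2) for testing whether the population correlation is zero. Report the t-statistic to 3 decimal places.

-4.469

Numerator: nΣxy − (Σx)(Σy) = 9·(-201) − (44)(-31) = -445
Denominator: √[(nΣx²−(Σx)²)(nΣy²−(Σy)²)]
  nΣx²−(Σx)² = 9·276 − 1936 = 548;  nΣy²−(Σy)² = 9·161 − 961 = 488
  √(548·488) = √267424 = 517.1305
r = -445 / 517.1305 = -0.8605
t = r·√(n−2)/√(1−r²) = -0.8605·√7 / √(1−0.740460) = -2.276669 / 0.509451 = -4.469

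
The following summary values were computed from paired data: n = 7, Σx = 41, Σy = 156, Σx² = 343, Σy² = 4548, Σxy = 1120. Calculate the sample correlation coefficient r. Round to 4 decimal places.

0.6214

Numerator: nΣxy − (Σx)(Σy) = 7·1120 − (41)(156) = 1444
Denominator: √[(nΣx²−(Σx)²)(nΣy²−(Σy)²)]
  nΣx²−(Σx)² = 7·343 − 1681 = 720;  nΣy²−(Σy)² = 7·4548 − 24336 = 7500
  √(720·7500) = √5400000 = 2323.7900
r = 1444 / 2323.7900 = 0.6214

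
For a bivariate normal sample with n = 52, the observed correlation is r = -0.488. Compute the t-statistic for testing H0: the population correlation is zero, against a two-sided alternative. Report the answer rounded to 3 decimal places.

-3.953

1 − r² = 1 − 0.238144 = 0.761856;  √(1−r²) = 0.872844
√(n−2) = √50 = 7.071068
t = r·√(n−2)/√(1−r²) = -0.488 · 7.071068 / 0.872844 = -3.953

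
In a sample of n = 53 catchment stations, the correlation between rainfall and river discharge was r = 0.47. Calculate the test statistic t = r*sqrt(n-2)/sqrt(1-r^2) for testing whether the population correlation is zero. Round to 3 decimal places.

t = r·√(n−2) / √(1−r²) with r = 0.47, n = 53
  = 0.47·√51 / √(1 − 0.2209)
  = 0.47·7.141428 / 0.882666
  = 3.356471 / 0.882666 = 3.803

3.803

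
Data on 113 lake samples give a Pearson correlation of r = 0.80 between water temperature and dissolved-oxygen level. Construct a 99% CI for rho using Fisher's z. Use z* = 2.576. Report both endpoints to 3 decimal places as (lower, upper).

(0.693, 0.873)

Fisher z: z_r = atanh(r) = ½·ln((1+0.80)/(1−0.80)) = 1.098612
SE(z) = 1/√(n−3) = 1/√110 = 0.095346
99% ⇒ z* = 2.576; margin = 2.576·0.095346 = 0.245611
CI on z-scale: (0.853001, 1.344223)
Back-transform: tanh(0.853001) = 0.692634, tanh(1.344223) = 0.872683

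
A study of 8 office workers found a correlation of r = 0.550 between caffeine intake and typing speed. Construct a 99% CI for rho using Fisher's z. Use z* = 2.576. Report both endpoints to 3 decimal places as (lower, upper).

Fisher z: z_r = atanh(r) = ½·ln((1+0.550)/(1−0.550)) = 0.618381
SE(z) = 1/√(n−3) = 1/√5 = 0.447214
99% ⇒ z* = 2.576; margin = 2.576·0.447214 = 1.152023
CI on z-scale: (-0.533642, 1.770404)
Back-transform: tanh(-0.533642) = -0.488160, tanh(1.770404) = 0.943654

(-0.488, 0.944)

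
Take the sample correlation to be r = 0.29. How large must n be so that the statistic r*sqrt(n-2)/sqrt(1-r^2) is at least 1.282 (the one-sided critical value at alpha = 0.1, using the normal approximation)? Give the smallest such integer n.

20

r√(n−2)/√(1−r²) ≥ 1.282  ⇔  n−2 ≥ (1.282)²·(1−r²)/r²
(1−r²)/r² = (1−0.0841)/0.0841 = 10.8906
n ≥ 2 + 1.643524·10.8906 = 2 + 17.8990 = 19.8990
⌈19.8990⌉ = 20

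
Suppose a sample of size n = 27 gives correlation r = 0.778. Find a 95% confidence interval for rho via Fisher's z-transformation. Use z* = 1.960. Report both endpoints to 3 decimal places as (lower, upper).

(0.565, 0.894)

Fisher z: z_r = atanh(r) = ½·ln((1+0.778)/(1−0.778)) = 1.040284
SE(z) = 1/√(n−3) = 1/√24 = 0.204124
95% ⇒ z* = 1.960; margin = 1.960·0.204124 = 0.400083
CI on z-scale: (0.640201, 1.440367)
Back-transform: tanh(0.640201) = 0.565036, tanh(1.440367) = 0.893772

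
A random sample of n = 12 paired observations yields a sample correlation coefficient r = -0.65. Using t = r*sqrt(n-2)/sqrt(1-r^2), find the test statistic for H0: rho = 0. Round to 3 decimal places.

-2.705

1 − r² = 1 − 0.4225 = 0.5775;  √(1−r²) = 0.759934
√(n−2) = √10 = 3.162278
t = r·√(n−2)/√(1−r²) = -0.65 · 3.162278 / 0.759934 = -2.705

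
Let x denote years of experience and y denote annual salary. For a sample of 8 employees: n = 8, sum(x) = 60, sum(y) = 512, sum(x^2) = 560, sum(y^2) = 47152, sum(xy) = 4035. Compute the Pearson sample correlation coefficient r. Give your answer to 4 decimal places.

Numerator: nΣxy − (Σx)(Σy) = 8·4035 − (60)(512) = 1560
Denominator: √[(nΣx²−(Σx)²)(nΣy²−(Σy)²)]
  nΣx²−(Σx)² = 8·560 − 3600 = 880;  nΣy²−(Σy)² = 8·47152 − 262144 = 115072
  √(880·115072) = √101263360 = 10062.9697
r = 1560 / 10062.9697 = 0.1550

0.1550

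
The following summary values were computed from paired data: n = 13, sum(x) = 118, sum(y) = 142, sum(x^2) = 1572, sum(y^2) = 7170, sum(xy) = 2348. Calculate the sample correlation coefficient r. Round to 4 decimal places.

Numerator: nΣxy − (Σx)(Σy) = 13·2348 − (118)(142) = 13768
Denominator: √[(nΣx²−(Σx)²)(nΣy²−(Σy)²)]
  nΣx²−(Σx)² = 13·1572 − 13924 = 6512;  nΣy²−(Σy)² = 13·7170 − 20164 = 73046
  √(6512·73046) = √475675552 = 21809.9874
r = 13768 / 21809.9874 = 0.6313

0.6313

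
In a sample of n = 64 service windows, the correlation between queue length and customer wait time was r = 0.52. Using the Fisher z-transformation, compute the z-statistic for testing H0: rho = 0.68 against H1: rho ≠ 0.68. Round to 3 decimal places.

z_r = atanh(0.52) = 0.576340,  z_0 = atanh(0.68) = 0.829114
SE = 1/√(n−3) = 1/√61 = 0.128037
z = (z_r − z_0)/SE = (0.576340 − 0.829114) / 0.128037 = -0.252774 / 0.128037 = -1.974

-1.974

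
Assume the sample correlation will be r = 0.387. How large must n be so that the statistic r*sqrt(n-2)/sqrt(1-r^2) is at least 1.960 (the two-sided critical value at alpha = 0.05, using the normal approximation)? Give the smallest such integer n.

24

r√(n−2)/√(1−r²) ≥ 1.960  ⇔  n−2 ≥ (1.960)²·(1−r²)/r²
(1−r²)/r² = (1−0.149769)/0.149769 = 5.6769
n ≥ 2 + 3.8416·5.6769 = 2 + 21.8084 = 23.8084
⌈23.8084⌉ = 24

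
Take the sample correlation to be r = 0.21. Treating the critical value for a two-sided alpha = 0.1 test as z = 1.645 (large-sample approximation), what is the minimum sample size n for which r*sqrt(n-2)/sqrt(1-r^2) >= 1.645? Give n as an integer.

r√(n−2)/√(1−r²) ≥ 1.645  ⇔  n−2 ≥ (1.645)²·(1−r²)/r²
(1−r²)/r² = (1−0.0441)/0.0441 = 21.6757
n ≥ 2 + 2.706025·21.6757 = 2 + 58.6550 = 60.6550
⌈60.6550⌉ = 61

61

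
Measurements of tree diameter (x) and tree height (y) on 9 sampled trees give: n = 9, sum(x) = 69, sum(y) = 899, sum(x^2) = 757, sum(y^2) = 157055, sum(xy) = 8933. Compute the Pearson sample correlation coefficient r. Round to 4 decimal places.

S_xy = nΣxy − ΣxΣy = 9·8933 − 69·899 = 80397 − 62031 = 18366
S_xx = nΣx² − (Σx)² = 9·757 − 69² = 6813 − 4761 = 2052
S_yy = nΣy² − (Σy)² = 9·157055 − 899² = 1413495 − 808201 = 605294
r = S_xy / √(S_xx·S_yy) = 18366 / √(2052·605294) = 18366 / √1242063288 = 18366 / 35242.9183 = 0.5211

0.5211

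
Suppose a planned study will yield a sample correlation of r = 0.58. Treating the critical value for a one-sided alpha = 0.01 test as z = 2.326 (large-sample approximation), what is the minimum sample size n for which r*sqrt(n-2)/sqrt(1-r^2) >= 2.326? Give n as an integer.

13

r√(n−2)/√(1−r²) ≥ 2.326  ⇔  n−2 ≥ (2.326)²·(1−r²)/r²
(1−r²)/r² = (1−0.3364)/0.3364 = 1.9727
n ≥ 2 + 5.410276·1.9727 = 2 + 10.6729 = 12.6729
⌈12.6729⌉ = 13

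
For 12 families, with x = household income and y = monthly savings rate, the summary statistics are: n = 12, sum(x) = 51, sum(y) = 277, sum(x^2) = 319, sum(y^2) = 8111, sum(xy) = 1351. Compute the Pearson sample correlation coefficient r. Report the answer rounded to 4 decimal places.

Numerator: nΣxy − (Σx)(Σy) = 12·1351 − (51)(277) = 2085
Denominator: √[(nΣx²−(Σx)²)(nΣy²−(Σy)²)]
  nΣx²−(Σx)² = 12·319 − 2601 = 1227;  nΣy²−(Σy)² = 12·8111 − 76729 = 20603
  √(1227·20603) = √25279881 = 5027.9102
r = 2085 / 5027.9102 = 0.4147

0.4147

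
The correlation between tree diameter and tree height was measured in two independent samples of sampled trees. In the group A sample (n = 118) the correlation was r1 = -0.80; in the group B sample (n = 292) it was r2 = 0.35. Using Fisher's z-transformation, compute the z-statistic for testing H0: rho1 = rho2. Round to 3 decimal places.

-13.279

z1 = atanh(-0.80) = -1.098612,  z2 = atanh(0.35) = 0.365444
SE = √(1/(n1−3) + 1/(n2−3)) = √(1/115 + 1/289) = √(0.0086957 + 0.0034602) = √0.0121559 = 0.110254
z = (z1 − z2)/SE = (-1.098612 − 0.365444) / 0.110254 = -1.464056 / 0.110254 = -13.279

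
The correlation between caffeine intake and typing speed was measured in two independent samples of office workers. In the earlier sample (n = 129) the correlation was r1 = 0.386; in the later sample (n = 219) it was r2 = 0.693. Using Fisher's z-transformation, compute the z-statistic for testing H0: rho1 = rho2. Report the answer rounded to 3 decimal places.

-3.984

z1 = atanh(0.386) = 0.407091,  z2 = atanh(0.693) = 0.853705
SE = √(1/(n1−3) + 1/(n2−3)) = √(1/126 + 1/216) = √(0.0079365 + 0.0046296) = √0.0125661 = 0.112099
z = (z1 − z2)/SE = (0.407091 − 0.853705) / 0.112099 = -0.446614 / 0.112099 = -3.984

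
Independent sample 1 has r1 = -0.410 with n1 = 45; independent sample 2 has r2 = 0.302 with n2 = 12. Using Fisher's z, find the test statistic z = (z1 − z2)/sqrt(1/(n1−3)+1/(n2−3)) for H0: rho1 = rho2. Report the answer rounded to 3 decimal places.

-2.035

z1 = atanh(-0.410) = -0.435611,  z2 = atanh(0.302) = 0.311719
SE = √(1/(n1−3) + 1/(n2−3)) = √(1/42 + 1/9) = √(0.0238095 + 0.1111111) = √0.1349206 = 0.367315
z = (z1 − z2)/SE = (-0.435611 − 0.311719) / 0.367315 = -0.747330 / 0.367315 = -2.035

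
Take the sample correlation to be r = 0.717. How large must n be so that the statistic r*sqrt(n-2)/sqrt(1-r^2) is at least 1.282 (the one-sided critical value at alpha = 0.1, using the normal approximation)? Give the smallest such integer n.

Need r·√(n−2)/√(1−r²) ≥ 1.282
√(n−2) ≥ 1.282·√(1−0.514089) / 0.717 = 1.282·0.697073 / 0.717 = 1.2464
n−2 ≥ 1.5535  ⇒  n ≥ 3.5535
Smallest integer n = 4

4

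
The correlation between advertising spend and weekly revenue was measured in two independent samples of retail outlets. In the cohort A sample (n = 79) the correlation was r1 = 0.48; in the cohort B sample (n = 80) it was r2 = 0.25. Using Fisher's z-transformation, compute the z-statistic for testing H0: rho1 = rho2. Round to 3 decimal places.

1.655

z1 = atanh(0.48) = 0.522984,  z2 = atanh(0.25) = 0.255413
SE = √(1/(n1−3) + 1/(n2−3)) = √(1/76 + 1/77) = √(0.0131579 + 0.0129870) = √0.0261449 = 0.161694
z = (z1 − z2)/SE = (0.522984 − 0.255413) / 0.161694 = 0.267571 / 0.161694 = 1.655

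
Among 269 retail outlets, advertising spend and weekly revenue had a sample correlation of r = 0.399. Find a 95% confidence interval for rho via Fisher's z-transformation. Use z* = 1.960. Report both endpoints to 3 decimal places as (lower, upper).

(0.293, 0.495)

Fisher z: z_r = atanh(r) = ½·ln((1+0.399)/(1−0.399)) = 0.422459
SE(z) = 1/√(n−3) = 1/√266 = 0.061314
95% ⇒ z* = 1.960; margin = 1.960·0.061314 = 0.120175
CI on z-scale: (0.302284, 0.542634)
Back-transform: tanh(0.302284) = 0.293401, tanh(0.542634) = 0.494979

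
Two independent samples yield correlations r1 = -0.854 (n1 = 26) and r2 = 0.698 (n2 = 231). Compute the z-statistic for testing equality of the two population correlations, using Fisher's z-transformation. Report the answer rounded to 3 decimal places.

-9.755

Fisher z-transforms: z1 = atanh(-0.854) = -1.270747, z2 = atanh(0.698) = 0.863390; difference d = -2.134137
Var(d) = 1/23 + 1/228 = 0.0434783 + 0.0043860 = 0.0478643
z = d/√Var(d) = -2.134137 / √0.0478643 = -2.134137 / 0.218779 = -9.755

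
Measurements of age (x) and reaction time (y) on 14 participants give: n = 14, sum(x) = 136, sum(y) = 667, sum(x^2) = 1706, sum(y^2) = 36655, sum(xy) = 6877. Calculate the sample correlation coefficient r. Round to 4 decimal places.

0.2902

S_xy = nΣxy − ΣxΣy = 14·6877 − 136·667 = 96278 − 90712 = 5566
S_xx = nΣx² − (Σx)² = 14·1706 − 136² = 23884 − 18496 = 5388
S_yy = nΣy² − (Σy)² = 14·36655 − 667² = 513170 − 444889 = 68281
r = S_xy / √(S_xx·S_yy) = 5566 / √(5388·68281) = 5566 / √367898028 = 5566 / 19180.6681 = 0.2902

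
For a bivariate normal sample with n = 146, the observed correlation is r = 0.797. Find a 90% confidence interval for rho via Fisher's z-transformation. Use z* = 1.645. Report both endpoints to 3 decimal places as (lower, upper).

z_r = atanh(0.797) = 1.090334;  SE = 1/√(n−3) = 1/√143 = 0.083624
z-limits: 1.090334 ± 1.645·0.083624 = 1.090334 ± 0.137561 = [0.952773, 1.227895]
ρ-limits: (tanh 0.952773, tanh 1.227895) = (0.741, 0.842)

(0.741, 0.842)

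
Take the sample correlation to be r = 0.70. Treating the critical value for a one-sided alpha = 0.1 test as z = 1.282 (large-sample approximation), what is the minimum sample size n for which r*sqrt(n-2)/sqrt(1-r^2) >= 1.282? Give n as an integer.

r√(n−2)/√(1−r²) ≥ 1.282  ⇔  n−2 ≥ (1.282)²·(1−r²)/r²
(1−r²)/r² = (1−0.4900)/0.4900 = 1.0408
n ≥ 2 + 1.643524·1.0408 = 2 + 1.7106 = 3.7106
⌈3.7106⌉ = 4

4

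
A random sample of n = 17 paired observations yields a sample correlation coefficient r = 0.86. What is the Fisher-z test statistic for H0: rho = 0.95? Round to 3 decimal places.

Fisher z: atanh(0.86) = 1.293345, atanh(0.95) = 1.831781
z = (z_r − z_0)·√(n−3) = (1.293345 − 1.831781)·√14 = -0.538436 · 3.741657 = -2.015

-2.015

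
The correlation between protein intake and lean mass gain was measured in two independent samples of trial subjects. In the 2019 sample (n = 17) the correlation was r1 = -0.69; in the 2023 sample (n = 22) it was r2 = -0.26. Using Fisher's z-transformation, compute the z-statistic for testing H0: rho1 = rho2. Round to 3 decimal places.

Fisher z-transforms: z1 = atanh(-0.69) = -0.847956, z2 = atanh(-0.26) = -0.266108; difference d = -0.581848
Var(d) = 1/14 + 1/19 = 0.0714286 + 0.0526316 = 0.1240602
z = d/√Var(d) = -0.581848 / √0.1240602 = -0.581848 / 0.352222 = -1.652

-1.652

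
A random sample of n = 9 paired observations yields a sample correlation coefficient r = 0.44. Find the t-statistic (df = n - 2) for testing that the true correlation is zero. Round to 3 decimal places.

1.296

t = r·√(n−2) / √(1−r²) with r = 0.44, n = 9
  = 0.44·√7 / √(1 − 0.1936)
  = 0.44·2.645751 / 0.897998
  = 1.164130 / 0.897998 = 1.296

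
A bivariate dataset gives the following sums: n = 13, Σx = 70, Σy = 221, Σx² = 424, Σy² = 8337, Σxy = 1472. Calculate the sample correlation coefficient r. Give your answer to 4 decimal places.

0.6073

S_xy = nΣxy − ΣxΣy = 13·1472 − 70·221 = 19136 − 15470 = 3666
S_xx = nΣx² − (Σx)² = 13·424 − 70² = 5512 − 4900 = 612
S_yy = nΣy² − (Σy)² = 13·8337 − 221² = 108381 − 48841 = 59540
r = S_xy / √(S_xx·S_yy) = 3666 / √(612·59540) = 3666 / √36438480 = 3666 / 6036.4294 = 0.6073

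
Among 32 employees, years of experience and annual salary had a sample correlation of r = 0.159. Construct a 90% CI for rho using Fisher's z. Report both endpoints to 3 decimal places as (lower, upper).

Fisher z: z_r = atanh(r) = ½·ln((1+0.159)/(1−0.159)) = 0.160361
SE(z) = 1/√(n−3) = 1/√29 = 0.185695
90% ⇒ z* = 1.645; margin = 1.645·0.185695 = 0.305468
CI on z-scale: (-0.145107, 0.465829)
Back-transform: tanh(-0.145107) = -0.144097, tanh(0.465829) = 0.434823

(-0.144, 0.435)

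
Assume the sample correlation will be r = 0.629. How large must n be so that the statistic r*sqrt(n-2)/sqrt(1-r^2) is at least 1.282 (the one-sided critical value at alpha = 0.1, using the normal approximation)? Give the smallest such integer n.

r√(n−2)/√(1−r²) ≥ 1.282  ⇔  n−2 ≥ (1.282)²·(1−r²)/r²
(1−r²)/r² = (1−0.395641)/0.395641 = 1.5275
n ≥ 2 + 1.643524·1.5275 = 2 + 2.5105 = 4.5105
⌈4.5105⌉ = 5

5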